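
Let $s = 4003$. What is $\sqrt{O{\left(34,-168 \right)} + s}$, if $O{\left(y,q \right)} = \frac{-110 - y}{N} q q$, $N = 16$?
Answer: $i \sqrt{250013} \approx 500.01 i$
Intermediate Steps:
$O{\left(y,q \right)} = q^{2} \left(- \frac{55}{8} - \frac{y}{16}\right)$ ($O{\left(y,q \right)} = \frac{-110 - y}{16} q q = \left(-110 - y\right) \frac{1}{16} q q = \left(- \frac{55}{8} - \frac{y}{16}\right) q q = q \left(- \frac{55}{8} - \frac{y}{16}\right) q = q^{2} \left(- \frac{55}{8} - \frac{y}{16}\right)$)
$\sqrt{O{\left(34,-168 \right)} + s} = \sqrt{\frac{\left(-168\right)^{2} \left(-110 - 34\right)}{16} + 4003} = \sqrt{\frac{1}{16} \cdot 28224 \left(-110 - 34\right) + 4003} = \sqrt{\frac{1}{16} \cdot 28224 \left(-144\right) + 4003} = \sqrt{-254016 + 4003} = \sqrt{-250013} = i \sqrt{250013}$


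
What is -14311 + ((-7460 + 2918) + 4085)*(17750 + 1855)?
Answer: -8973796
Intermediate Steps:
-14311 + ((-7460 + 2918) + 4085)*(17750 + 1855) = -14311 + (-4542 + 4085)*19605 = -14311 - 457*19605 = -14311 - 8959485 = -8973796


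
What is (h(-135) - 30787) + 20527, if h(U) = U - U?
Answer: -10260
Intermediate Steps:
h(U) = 0
(h(-135) - 30787) + 20527 = (0 - 30787) + 20527 = -30787 + 20527 = -10260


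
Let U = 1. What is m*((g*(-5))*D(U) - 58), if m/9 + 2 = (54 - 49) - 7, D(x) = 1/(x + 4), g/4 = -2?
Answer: 1800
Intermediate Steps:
g = -8 (g = 4*(-2) = -8)
D(x) = 1/(4 + x)
m = -36 (m = -18 + 9*((54 - 49) - 7) = -18 + 9*(5 - 7) = -18 + 9*(-2) = -18 - 18 = -36)
m*((g*(-5))*D(U) - 58) = -36*((-8*(-5))/(4 + 1) - 58) = -36*(40/5 - 58) = -36*(40*(⅕) - 58) = -36*(8 - 58) = -36*(-50) = 1800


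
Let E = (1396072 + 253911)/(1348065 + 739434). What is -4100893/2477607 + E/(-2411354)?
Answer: -625535313400662623/377925091999478034 ≈ -1.6552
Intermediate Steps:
E = 1649983/2087499 ≈ 0.79041
-4100893/2477607 + E/(-2411354) = -4100893/2477607 + (1649983/2087499)/(-2411354) = -4100893*1/2477607 + (1649983/2087499)*(-1/2411354) = -4100893/2477607 - 1649983/5033699063646 = -625535313400662623/377925091999478034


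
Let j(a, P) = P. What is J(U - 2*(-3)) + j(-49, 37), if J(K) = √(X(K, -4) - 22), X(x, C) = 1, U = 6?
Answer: 37 + I*√21 ≈ 37.0 + 4.5826*I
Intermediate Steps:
J(K) = I*√21 (J(K) = √(1 - 22) = √(-21) = I*√21)
J(U - 2*(-3)) + j(-49, 37) = I*√21 + 37 = 37 + I*√21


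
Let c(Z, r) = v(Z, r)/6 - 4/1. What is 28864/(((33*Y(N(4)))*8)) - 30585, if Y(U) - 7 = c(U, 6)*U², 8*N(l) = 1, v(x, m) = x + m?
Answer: -15926593/521 ≈ -30569.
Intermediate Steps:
v(x, m) = m + x
c(Z, r) = -4 + Z/6 + r/6 (c(Z, r) = (r + Z)/6 - 4/1 = (Z + r)*(⅙) - 4*1 = (Z/6 + r/6) - 4 = -4 + Z/6 + r/6)
N(l) = ⅛ (N(l) = (⅛)*1 = ⅛)
Y(U) = 7 + U²*(-3 + U/6) (Y(U) = 7 + (-4 + U/6 + (⅙)*6)*U² = 7 + (-4 + U/6 + 1)*U² = 7 + (-3 + U/6)*U² = 7 + U²*(-3 + U/6))
28864/(((33*Y(N(4)))*8)) - 30585 = 28864/(((33*(7 + (⅛)²*(-18 + ⅛)/6))*8)) - 30585 = 28864/(((33*(7 + (⅙)*(1/64)*(-143/8)))*8)) - 30585 = 28864/(((33*(7 - 143/3072))*8)) - 30585 = 28864/(((33*(21361/3072))*8)) - 30585 = 28864/(((234971/1024)*8)) - 30585 = 28864/(234971/128) - 30585 = 28864*(128/234971) - 30585 = 8192/521 - 30585 = -15926593/521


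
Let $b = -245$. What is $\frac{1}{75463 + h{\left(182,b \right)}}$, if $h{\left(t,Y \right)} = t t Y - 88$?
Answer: $- \frac{1}{8040005} \approx -1.2438 \cdot 10^{-7}$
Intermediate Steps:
$h{\left(t,Y \right)} = -88 + Y t^{2}$ ($h{\left(t,Y \right)} = t^{2} Y - 88 = Y t^{2} - 88 = -88 + Y t^{2}$)
$\frac{1}{75463 + h{\left(182,b \right)}} = \frac{1}{75463 - \left(88 + 245 \cdot 182^{2}\right)} = \frac{1}{75463 - 8115468} = \frac{1}{-8040005} = - \frac{1}{8040005}$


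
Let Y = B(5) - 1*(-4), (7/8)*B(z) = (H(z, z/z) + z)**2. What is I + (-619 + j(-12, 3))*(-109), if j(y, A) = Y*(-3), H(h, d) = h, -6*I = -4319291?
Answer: 34693355/42 ≈ 8.2603e+5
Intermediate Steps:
I = 4319291/6 (I = -1/6*(-4319291) = 4319291/6 ≈ 7.1988e+5)
B(z) = 32*z**2/7 (B(z) = 8*(z + z)**2/7 = 8*(2*z)**2/7 = 8*(4*z**2)/7 = 32*z**2/7)
Y = 828/7 (Y = (32/7)*5**2 - 1*(-4) = (32/7)*25 + 4 = 800/7 + 4 = 828/7 ≈ 118.29)
j(y, A) = -2484/7 (j(y, A) = (828/7)*(-3) = -2484/7)
I + (-619 + j(-12, 3))*(-109) = 4319291/6 + (-619 - 2484/7)*(-109) = 4319291/6 - 6817/7*(-109) = 4319291/6 + 743053/7 = 34693355/42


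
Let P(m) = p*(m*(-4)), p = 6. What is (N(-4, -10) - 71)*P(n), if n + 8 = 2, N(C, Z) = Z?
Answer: -11664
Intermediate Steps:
n = -6 (n = -8 + 2 = -6)
P(m) = -24*m (P(m) = 6*(m*(-4)) = 6*(-4*m) = -24*m)
(N(-4, -10) - 71)*P(n) = (-10 - 71)*(-24*(-6)) = -81*144 = -11664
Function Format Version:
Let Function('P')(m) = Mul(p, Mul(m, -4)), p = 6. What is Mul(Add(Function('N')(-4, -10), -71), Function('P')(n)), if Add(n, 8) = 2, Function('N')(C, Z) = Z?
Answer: -11664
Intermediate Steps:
n = -6 (n = Add(-8, 2) = -6)
Function('P')(m) = Mul(-24, m) (Function('P')(m) = Mul(6, Mul(m, -4)) = Mul(6, Mul(-4, m)) = Mul(-24, m))
Mul(Add(Function('N')(-4, -10), -71), Function('P')(n)) = Mul(Add(-10, -71), Mul(-24, -6)) = Mul(-81, 144) = -11664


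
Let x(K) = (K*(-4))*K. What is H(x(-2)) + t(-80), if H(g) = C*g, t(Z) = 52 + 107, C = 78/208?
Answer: 153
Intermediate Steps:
C = 3/8 (C = 78*(1/208) = 3/8 ≈ 0.37500)
t(Z) = 159
x(K) = -4*K**2 (x(K) = (-4*K)*K = -4*K**2)
H(g) = 3*g/8
H(x(-2)) + t(-80) = 3*(-4*(-2)**2)/8 + 159 = 3*(-4*4)/8 + 159 = (3/8)*(-16) + 159 = -6 + 159 = 153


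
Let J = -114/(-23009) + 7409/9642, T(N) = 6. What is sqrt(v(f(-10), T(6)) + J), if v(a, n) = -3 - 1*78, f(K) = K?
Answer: I*sqrt(10938080736827202)/11676462 ≈ 8.9569*I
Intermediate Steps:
v(a, n) = -81 (v(a, n) = -3 - 78 = -81)
J = 9030151/11676462 (J = -114*(-1/23009) + 7409*(1/9642) = 6/1211 + 7409/9642 = 9030151/11676462 ≈ 0.77336)
sqrt(v(f(-10), T(6)) + J) = sqrt(-81 + 9030151/11676462) = sqrt(-936763271/11676462) = I*sqrt(10938080736827202)/11676462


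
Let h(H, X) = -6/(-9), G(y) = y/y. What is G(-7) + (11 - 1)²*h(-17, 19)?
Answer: 203/3 ≈ 67.667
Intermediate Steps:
G(y) = 1
h(H, X) = ⅔ (h(H, X) = -6*(-⅑) = ⅔)
G(-7) + (11 - 1)²*h(-17, 19) = 1 + (11 - 1)²*(⅔) = 1 + 10²*(⅔) = 1 + 100*(⅔) = 1 + 200/3 = 203/3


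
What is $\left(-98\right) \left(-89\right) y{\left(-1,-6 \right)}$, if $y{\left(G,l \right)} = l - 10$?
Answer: $-139552$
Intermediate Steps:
$y{\left(G,l \right)} = -10 + l$
$\left(-98\right) \left(-89\right) y{\left(-1,-6 \right)} = \left(-98\right) \left(-89\right) \left(-10 - 6\right) = 8722 \left(-16\right) = -139552$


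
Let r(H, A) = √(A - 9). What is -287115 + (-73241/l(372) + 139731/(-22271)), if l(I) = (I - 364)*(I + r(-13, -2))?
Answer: (-51155823168*√11 + 19031597368807*I)/(178168*(√11 - 372*I)) ≈ -2.8715e+5 + 0.2194*I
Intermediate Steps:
r(H, A) = √(-9 + A)
l(I) = (-364 + I)*(I + I*√11) (l(I) = (I - 364)*(I + √(-9 - 2)) = (-364 + I)*(I + √(-11)) = (-364 + I)*(I + I*√11))
-287115 + (-73241/l(372) + 139731/(-22271)) = -287115 + (-73241/(372² - 364*372 - 364*I*√11 + I*372*√11) + 139731/(-22271)) = -287115 + (-73241/(138384 - 135408 - 364*I*√11 + 372*I*√11) + 139731*(-1/22271)) = -287115 + (-73241/(2976 + 8*I*√11) - 139731/22271) = -287115 + (-139731/22271 - 73241/(2976 + 8*I*√11)) = -6394477896/22271 - 73241/(2976 + 8*I*√11)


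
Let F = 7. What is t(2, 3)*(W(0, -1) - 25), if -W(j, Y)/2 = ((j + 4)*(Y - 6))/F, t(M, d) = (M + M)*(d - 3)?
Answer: 0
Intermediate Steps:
t(M, d) = 2*M*(-3 + d) (t(M, d) = (2*M)*(-3 + d) = 2*M*(-3 + d))
W(j, Y) = -2*(-6 + Y)*(4 + j)/7 (W(j, Y) = -2*(j + 4)*(Y - 6)/7 = -2*(4 + j)*(-6 + Y)/7 = -2*(-6 + Y)*(4 + j)/7)
t(2, 3)*(W(0, -1) - 25) = (2*2*(-3 + 3))*((48/7 - 8/7*(-1) + (12/7)*0 - 2/7*(-1)*0) - 25) = (2*2*0)*((48/7 + 8/7 + 0 + 0) - 25) = 0*(8 - 25) = 0*(-17) = 0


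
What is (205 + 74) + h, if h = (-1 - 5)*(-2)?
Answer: 291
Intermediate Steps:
h = 12 (h = -6*(-2) = 12)
(205 + 74) + h = (205 + 74) + 12 = 279 + 12 = 291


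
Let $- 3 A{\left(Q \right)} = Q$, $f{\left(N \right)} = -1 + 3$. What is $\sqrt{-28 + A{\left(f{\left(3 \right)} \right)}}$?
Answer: $\frac{i \sqrt{258}}{3} \approx 5.3541 i$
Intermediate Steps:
$f{\left(N \right)} = 2$
$A{\left(Q \right)} = - \frac{Q}{3}$
$\sqrt{-28 + A{\left(f{\left(3 \right)} \right)}} = \sqrt{-28 - \frac{2}{3}} = \sqrt{- \frac{86}{3}} = \frac{i \sqrt{258}}{3}$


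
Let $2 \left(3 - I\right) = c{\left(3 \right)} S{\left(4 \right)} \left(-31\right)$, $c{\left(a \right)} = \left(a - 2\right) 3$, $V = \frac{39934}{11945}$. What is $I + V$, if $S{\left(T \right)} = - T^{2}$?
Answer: $- \frac{8811311}{11945} \approx -737.66$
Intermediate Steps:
$V = \frac{39934}{11945}$ ($V = 39934 \cdot \frac{1}{11945} = \frac{39934}{11945} \approx 3.3432$)
$c{\left(a \right)} = -6 + 3 a$ ($c{\left(a \right)} = \left(-2 + a\right) 3 = -6 + 3 a$)
$I = -741$ ($I = 3 - \frac{\left(-6 + 3 \cdot 3\right) \left(- 4^{2}\right) \left(-31\right)}{2} = 3 - \frac{\left(-6 + 9\right) \left(\left(-1\right) 16\right) \left(-31\right)}{2} = 3 - \frac{3 \left(-16\right) \left(-31\right)}{2} = 3 - \frac{\left(-48\right) \left(-31\right)}{2} = 3 - 744 = -741$)
$I + V = -741 + \frac{39934}{11945} = - \frac{8811311}{11945}$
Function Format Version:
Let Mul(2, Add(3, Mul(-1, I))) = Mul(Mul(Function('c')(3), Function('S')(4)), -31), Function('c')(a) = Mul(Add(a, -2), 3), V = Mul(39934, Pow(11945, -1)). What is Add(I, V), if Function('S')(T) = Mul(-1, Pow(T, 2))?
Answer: Rational(-8811311, 11945) ≈ -737.66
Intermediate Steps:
V = Rational(39934, 11945) (V = Mul(39934, Rational(1, 11945)) = Rational(39934, 11945) ≈ 3.3432)
Function('c')(a) = Add(-6, Mul(3, a)) (Function('c')(a) = Mul(Add(-2, a), 3) = Add(-6, Mul(3, a)))
I = -741 (I = Add(3, Mul(Rational(-1, 2), Mul(Mul(Add(-6, Mul(3, 3)), Mul(-1, Pow(4, 2))), -31))) = Add(3, Mul(Rational(-1, 2), Mul(Mul(Add(-6, 9), Mul(-1, 16)), -31))) = Add(3, Mul(Rational(-1, 2), Mul(Mul(3, -16), -31))) = Add(3, Mul(Rational(-1, 2), Mul(-48, -31))) = Add(3, Mul(Rational(-1, 2), 1488)) = Add(3, -744) = -741)
Add(I, V) = Add(-741, Rational(39934, 11945)) = Rational(-8811311, 11945)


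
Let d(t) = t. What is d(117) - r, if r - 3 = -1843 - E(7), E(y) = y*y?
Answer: 2006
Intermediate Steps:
E(y) = y²
r = -1889 (r = 3 + (-1843 - 1*7²) = 3 + (-1843 - 1*49) = 3 + (-1843 - 49) = 3 - 1892 = -1889)
d(117) - r = 117 - 1*(-1889) = 117 + 1889 = 2006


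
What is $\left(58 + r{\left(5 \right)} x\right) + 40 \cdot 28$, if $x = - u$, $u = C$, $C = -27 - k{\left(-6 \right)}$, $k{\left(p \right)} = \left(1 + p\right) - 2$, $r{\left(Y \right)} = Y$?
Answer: $1278$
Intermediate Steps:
$k{\left(p \right)} = -1 + p$
$C = -20$ ($C = -27 - \left(-1 - 6\right) = -27 - -7 = -27 + 7 = -20$)
$u = -20$
$x = 20$ ($x = \left(-1\right) \left(-20\right) = 20$)
$\left(58 + r{\left(5 \right)} x\right) + 40 \cdot 28 = \left(58 + 5 \cdot 20\right) + 40 \cdot 28 = \left(58 + 100\right) + 1120 = 158 + 1120 = 1278$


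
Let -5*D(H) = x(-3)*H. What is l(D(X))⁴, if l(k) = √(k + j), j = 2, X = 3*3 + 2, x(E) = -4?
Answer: 2916/25 ≈ 116.64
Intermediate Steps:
X = 11 (X = 9 + 2 = 11)
D(H) = 4*H/5 (D(H) = -(-4)*H/5 = 4*H/5)
l(k) = √(2 + k) (l(k) = √(k + 2) = √(2 + k))
l(D(X))⁴ = (√(2 + (⅘)*11))⁴ = (√(2 + 44/5))⁴ = (√(54/5))⁴ = (3*√30/5)⁴ = 2916/25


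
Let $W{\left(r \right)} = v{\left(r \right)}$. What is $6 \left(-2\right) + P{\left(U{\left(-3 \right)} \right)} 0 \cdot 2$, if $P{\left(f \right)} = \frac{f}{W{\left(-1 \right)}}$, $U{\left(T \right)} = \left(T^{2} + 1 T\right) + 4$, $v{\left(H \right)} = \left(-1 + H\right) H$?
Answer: $-12$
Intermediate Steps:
$v{\left(H \right)} = H \left(-1 + H\right)$
$W{\left(r \right)} = r \left(-1 + r\right)$
$U{\left(T \right)} = 4 + T + T^{2}$ ($U{\left(T \right)} = \left(T^{2} + T\right) + 4 = \left(T + T^{2}\right) + 4 = 4 + T + T^{2}$)
$P{\left(f \right)} = \frac{f}{2}$ ($P{\left(f \right)} = \frac{f}{\left(-1\right) \left(-1 - 1\right)} = \frac{f}{\left(-1\right) \left(-2\right)} = \frac{f}{2}$)
$6 \left(-2\right) + P{\left(U{\left(-3 \right)} \right)} 0 \cdot 2 = 6 \left(-2\right) + \frac{4 - 3 + \left(-3\right)^{2}}{2} \cdot 0 \cdot 2 = -12 + \frac{4 - 3 + 9}{2} \cdot 0 = -12 + \frac{1}{2} \cdot 10 \cdot 0 = -12 + 5 \cdot 0 = -12 + 0 = -12$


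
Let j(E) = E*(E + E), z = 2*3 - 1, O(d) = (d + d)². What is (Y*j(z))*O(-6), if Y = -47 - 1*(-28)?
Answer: -136800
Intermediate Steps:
O(d) = 4*d² (O(d) = (2*d)² = 4*d²)
z = 5 (z = 6 - 1 = 5)
j(E) = 2*E² (j(E) = E*(2*E) = 2*E²)
Y = -19 (Y = -47 + 28 = -19)
(Y*j(z))*O(-6) = (-38*5²)*(4*(-6)²) = (-38*25)*(4*36) = -19*50*144 = -950*144 = -136800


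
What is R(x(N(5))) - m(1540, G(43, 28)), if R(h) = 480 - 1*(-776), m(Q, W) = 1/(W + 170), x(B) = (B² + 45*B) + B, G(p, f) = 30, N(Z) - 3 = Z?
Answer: 251199/200 ≈ 1256.0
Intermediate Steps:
N(Z) = 3 + Z
x(B) = B² + 46*B
m(Q, W) = 1/(170 + W)
R(h) = 1256 (R(h) = 480 + 776 = 1256)
R(x(N(5))) - m(1540, G(43, 28)) = 1256 - 1/(170 + 30) = 1256 - 1/200 = 251199/200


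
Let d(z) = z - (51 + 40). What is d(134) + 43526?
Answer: 43569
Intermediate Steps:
d(z) = -91 + z (d(z) = z - 1*91 = z - 91 = -91 + z)
d(134) + 43526 = (-91 + 134) + 43526 = 43 + 43526 = 43569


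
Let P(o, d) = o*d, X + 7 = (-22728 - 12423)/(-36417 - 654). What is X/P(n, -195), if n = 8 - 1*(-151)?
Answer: 74782/383128785 ≈ 0.00019519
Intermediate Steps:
n = 159 (n = 8 + 151 = 159)
X = -74782/12357 (X = -7 + (-22728 - 12423)/(-36417 - 654) = -7 - 35151/(-37071) = -7 - 35151*(-1/37071) = -7 + 11717/12357 = -74782/12357 ≈ -6.0518)
P(o, d) = d*o
X/P(n, -195) = -74782/(12357*((-195*159))) = -74782/12357/(-31005) = -74782/12357*(-1/31005) = 74782/383128785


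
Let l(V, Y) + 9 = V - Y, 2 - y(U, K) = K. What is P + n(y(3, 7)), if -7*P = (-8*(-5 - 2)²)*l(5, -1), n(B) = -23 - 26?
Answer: -217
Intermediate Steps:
y(U, K) = 2 - K
n(B) = -49
l(V, Y) = -9 + V - Y (l(V, Y) = -9 + (V - Y) = -9 + V - Y)
P = -168 (P = -(-8*(-5 - 2)²)*(-9 + 5 - 1*(-1))/7 = -(-8*(-7)²)*(-9 + 5 + 1)/7 = -(-8*49)*(-3)/7 = -(-56)*(-3) = -⅐*1176 = -168)
P + n(y(3, 7)) = -168 - 49 = -217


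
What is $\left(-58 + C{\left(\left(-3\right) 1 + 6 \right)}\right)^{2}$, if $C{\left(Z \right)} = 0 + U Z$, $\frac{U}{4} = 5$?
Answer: $4$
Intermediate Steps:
$U = 20$ ($U = 4 \cdot 5 = 20$)
$C{\left(Z \right)} = 20 Z$ ($C{\left(Z \right)} = 0 + 20 Z = 20 Z$)
$\left(-58 + C{\left(\left(-3\right) 1 + 6 \right)}\right)^{2} = \left(-58 + 20 \left(\left(-3\right) 1 + 6\right)\right)^{2} = \left(-58 + 20 \left(-3 + 6\right)\right)^{2} = \left(-58 + 20 \cdot 3\right)^{2} = \left(-58 + 60\right)^{2} = 2^{2} = 4$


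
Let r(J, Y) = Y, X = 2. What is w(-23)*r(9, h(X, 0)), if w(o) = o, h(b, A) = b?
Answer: -46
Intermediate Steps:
w(-23)*r(9, h(X, 0)) = -23*2 = -46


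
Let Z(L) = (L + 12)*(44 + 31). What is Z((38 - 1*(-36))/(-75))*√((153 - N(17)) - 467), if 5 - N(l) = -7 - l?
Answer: 5782*I*√7 ≈ 15298.0*I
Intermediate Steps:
N(l) = 12 + l (N(l) = 5 - (-7 - l) = 5 + (7 + l) = 12 + l)
Z(L) = 900 + 75*L (Z(L) = (12 + L)*75 = 900 + 75*L)
Z((38 - 1*(-36))/(-75))*√((153 - N(17)) - 467) = (900 + 75*((38 - 1*(-36))/(-75)))*√((153 - (12 + 17)) - 467) = (900 + 75*((38 + 36)*(-1/75)))*√((153 - 1*29) - 467) = (900 + 75*(74*(-1/75)))*√((153 - 29) - 467) = (900 + 75*(-74/75))*√(124 - 467) = (900 - 74)*√(-343) = 826*(7*I*√7) = 5782*I*√7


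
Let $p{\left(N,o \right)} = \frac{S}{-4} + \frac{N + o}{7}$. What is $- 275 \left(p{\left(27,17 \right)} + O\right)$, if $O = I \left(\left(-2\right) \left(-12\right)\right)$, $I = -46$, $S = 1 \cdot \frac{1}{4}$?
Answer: $\frac{33811525}{112} \approx 3.0189 \cdot 10^{5}$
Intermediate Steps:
$S = \frac{1}{4}$ ($S = 1 \cdot \frac{1}{4} = \frac{1}{4} \approx 0.25$)
$p{\left(N,o \right)} = - \frac{1}{16} + \frac{N}{7} + \frac{o}{7}$ ($p{\left(N,o \right)} = \frac{1}{4 \left(-4\right)} + \frac{N + o}{7} = \frac{1}{4} \left(- \frac{1}{4}\right) + \left(N + o\right) \frac{1}{7} = - \frac{1}{16} + \left(\frac{N}{7} + \frac{o}{7}\right) = - \frac{1}{16} + \frac{N}{7} + \frac{o}{7}$)
$O = -1104$ ($O = - 46 \left(\left(-2\right) \left(-12\right)\right) = \left(-46\right) 24 = -1104$)
$- 275 \left(p{\left(27,17 \right)} + O\right) = - 275 \left(\left(- \frac{1}{16} + \frac{1}{7} \cdot 27 + \frac{1}{7} \cdot 17\right) - 1104\right) = - 275 \left(\left(- \frac{1}{16} + \frac{27}{7} + \frac{17}{7}\right) - 1104\right) = - 275 \left(\frac{697}{112} - 1104\right) = \left(-275\right) \left(- \frac{122951}{112}\right) = \frac{33811525}{112}$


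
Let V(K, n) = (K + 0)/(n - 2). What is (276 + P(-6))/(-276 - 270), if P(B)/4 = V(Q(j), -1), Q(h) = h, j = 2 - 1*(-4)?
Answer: -134/273 ≈ -0.49084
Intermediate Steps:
j = 6 (j = 2 + 4 = 6)
V(K, n) = K/(-2 + n)
P(B) = -8 (P(B) = 4*(6/(-2 - 1)) = 4*(6/(-3)) = 4*(6*(-⅓)) = 4*(-2) = -8)
(276 + P(-6))/(-276 - 270) = (276 - 8)/(-276 - 270) = 268/(-546) = 268*(-1/546) = -134/273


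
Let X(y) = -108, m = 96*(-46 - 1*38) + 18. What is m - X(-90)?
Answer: -7938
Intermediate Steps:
m = -8046 (m = 96*(-46 - 38) + 18 = 96*(-84) + 18 = -8064 + 18 = -8046)
m - X(-90) = -8046 - 1*(-108) = -8046 + 108 = -7938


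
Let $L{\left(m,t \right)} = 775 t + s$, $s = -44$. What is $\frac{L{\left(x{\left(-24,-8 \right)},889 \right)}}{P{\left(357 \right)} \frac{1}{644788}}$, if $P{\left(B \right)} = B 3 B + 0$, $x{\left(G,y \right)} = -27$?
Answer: $\frac{444214441628}{382347} \approx 1.1618 \cdot 10^{6}$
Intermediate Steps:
$P{\left(B \right)} = 3 B^{2}$ ($P{\left(B \right)} = 3 B^{2} + 0 = 3 B^{2}$)
$L{\left(m,t \right)} = -44 + 775 t$ ($L{\left(m,t \right)} = 775 t - 44 = -44 + 775 t$)
$\frac{L{\left(x{\left(-24,-8 \right)},889 \right)}}{P{\left(357 \right)} \frac{1}{644788}} = \frac{-44 + 775 \cdot 889}{3 \cdot 357^{2} \cdot \frac{1}{644788}} = \frac{-44 + 688975}{3 \cdot 127449 \cdot \frac{1}{644788}} = \frac{688931}{382347 \cdot \frac{1}{644788}} = \frac{688931}{\frac{382347}{644788}} = 688931 \cdot \frac{644788}{382347} = \frac{444214441628}{382347}$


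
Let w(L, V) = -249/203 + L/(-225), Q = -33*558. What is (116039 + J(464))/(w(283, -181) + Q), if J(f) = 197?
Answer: -1327269825/210293231 ≈ -6.3115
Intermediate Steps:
Q = -18414
w(L, V) = -249/203 - L/225 (w(L, V) = -249*1/203 + L*(-1/225) = -249/203 - L/225)
(116039 + J(464))/(w(283, -181) + Q) = (116039 + 197)/((-249/203 - 1/225*283) - 18414) = 116236/((-249/203 - 283/225) - 18414) = 116236/(-113474/45675 - 18414) = 116236/(-841172924/45675) = 116236*(-45675/841172924) = -1327269825/210293231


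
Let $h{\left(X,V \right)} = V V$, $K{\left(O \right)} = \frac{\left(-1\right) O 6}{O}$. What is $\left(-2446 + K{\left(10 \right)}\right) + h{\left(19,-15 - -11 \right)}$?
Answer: $-2436$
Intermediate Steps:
$K{\left(O \right)} = -6$ ($K{\left(O \right)} = \frac{\left(-1\right) 6 O}{O} = \frac{\left(-6\right) O}{O} = -6$)
$h{\left(X,V \right)} = V^{2}$
$\left(-2446 + K{\left(10 \right)}\right) + h{\left(19,-15 - -11 \right)} = \left(-2446 - 6\right) + \left(-15 - -11\right)^{2} = -2452 + \left(-15 + 11\right)^{2} = -2452 + \left(-4\right)^{2} = -2452 + 16 = -2436$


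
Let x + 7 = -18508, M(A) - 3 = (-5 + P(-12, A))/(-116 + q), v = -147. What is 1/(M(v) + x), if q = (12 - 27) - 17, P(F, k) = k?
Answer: -37/684906 ≈ -5.4022e-5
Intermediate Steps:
q = -32 (q = -15 - 17 = -32)
M(A) = 449/148 - A/148 (M(A) = 3 + (-5 + A)/(-116 - 32) = 3 + (-5 + A)/(-148) = 3 + (-5 + A)*(-1/148) = 3 + (5/148 - A/148) = 449/148 - A/148)
x = -18515 (x = -7 - 18508 = -18515)
1/(M(v) + x) = 1/((449/148 - 1/148*(-147)) - 18515) = 1/((449/148 + 147/148) - 18515) = 1/(149/37 - 18515) = 1/(-684906/37) = -37/684906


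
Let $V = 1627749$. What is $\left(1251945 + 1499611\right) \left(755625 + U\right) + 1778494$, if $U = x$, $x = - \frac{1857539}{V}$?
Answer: $\frac{3384323168619121822}{1627749} \approx 2.0791 \cdot 10^{12}$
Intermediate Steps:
$x = - \frac{1857539}{1627749} \approx -1.1412$
$U = - \frac{1857539}{1627749} \approx -1.1412$
$\left(1251945 + 1499611\right) \left(755625 + U\right) + 1778494 = \left(1251945 + 1499611\right) \left(755625 - \frac{1857539}{1627749}\right) + 1778494 = 2751556 \cdot \frac{1229965980586}{1627749} + 1778494 = \frac{3384320273677291816}{1627749} + 1778494 = \frac{3384323168619121822}{1627749}$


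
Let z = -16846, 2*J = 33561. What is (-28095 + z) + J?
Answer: -56321/2 ≈ -28161.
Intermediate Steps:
J = 33561/2 (J = (½)*33561 = 33561/2 ≈ 16781.)
(-28095 + z) + J = (-28095 - 16846) + 33561/2 = -44941 + 33561/2 = -56321/2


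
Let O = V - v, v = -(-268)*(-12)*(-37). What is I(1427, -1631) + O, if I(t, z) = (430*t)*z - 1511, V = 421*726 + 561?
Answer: -1000612206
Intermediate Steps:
V = 306207 (V = 305646 + 561 = 306207)
v = 118992 (v = -67*48*(-37) = -3216*(-37) = 118992)
I(t, z) = -1511 + 430*t*z (I(t, z) = 430*t*z - 1511 = -1511 + 430*t*z)
O = 187215 (O = 306207 - 1*118992 = 306207 - 118992 = 187215)
I(1427, -1631) + O = (-1511 + 430*1427*(-1631)) + 187215 = (-1511 - 1000797910) + 187215 = -1000799421 + 187215 = -1000612206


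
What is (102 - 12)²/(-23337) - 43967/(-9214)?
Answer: 105713831/23891902 ≈ 4.4247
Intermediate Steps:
(102 - 12)²/(-23337) - 43967/(-9214) = 90²*(-1/23337) - 43967*(-1/9214) = 8100*(-1/23337) + 43967/9214 = -900/2593 + 43967/9214 = 105713831/23891902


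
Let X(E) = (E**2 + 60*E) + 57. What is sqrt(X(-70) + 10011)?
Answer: 4*sqrt(673) ≈ 103.77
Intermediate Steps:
X(E) = 57 + E**2 + 60*E
sqrt(X(-70) + 10011) = sqrt((57 + (-70)**2 + 60*(-70)) + 10011) = sqrt((57 + 4900 - 4200) + 10011) = sqrt(757 + 10011) = sqrt(10768) = 4*sqrt(673)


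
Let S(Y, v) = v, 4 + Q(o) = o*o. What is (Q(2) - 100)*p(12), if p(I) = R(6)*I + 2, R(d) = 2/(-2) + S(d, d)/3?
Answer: -1400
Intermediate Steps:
Q(o) = -4 + o² (Q(o) = -4 + o*o = -4 + o²)
R(d) = -1 + d/3 (R(d) = 2/(-2) + d/3 = 2*(-½) + d*(⅓) = -1 + d/3)
p(I) = 2 + I (p(I) = (-1 + (⅓)*6)*I + 2 = (-1 + 2)*I + 2 = 1*I + 2 = I + 2 = 2 + I)
(Q(2) - 100)*p(12) = ((-4 + 2²) - 100)*(2 + 12) = ((-4 + 4) - 100)*14 = (0 - 100)*14 = -100*14 = -1400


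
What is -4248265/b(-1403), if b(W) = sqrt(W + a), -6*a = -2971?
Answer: 4248265*I*sqrt(32682)/5447 ≈ 1.41e+5*I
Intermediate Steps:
a = 2971/6 (a = -1/6*(-2971) = 2971/6 ≈ 495.17)
b(W) = sqrt(2971/6 + W) (b(W) = sqrt(W + 2971/6) = sqrt(2971/6 + W))
-4248265/b(-1403) = -4248265*6/sqrt(17826 + 36*(-1403)) = -4248265*6/sqrt(17826 - 50508) = -4248265*(-I*sqrt(32682)/5447) = -(-4248265)*I*sqrt(32682)/5447 = 4248265*I*sqrt(32682)/5447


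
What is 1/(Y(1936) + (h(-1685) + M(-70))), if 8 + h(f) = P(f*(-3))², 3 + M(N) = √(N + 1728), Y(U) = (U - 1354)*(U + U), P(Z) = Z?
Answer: 13903259/386601221641333 - √1658/773202443282666 ≈ 3.5963e-8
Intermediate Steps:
Y(U) = 2*U*(-1354 + U) (Y(U) = (-1354 + U)*(2*U) = 2*U*(-1354 + U))
M(N) = -3 + √(1728 + N) (M(N) = -3 + √(N + 1728) = -3 + √(1728 + N))
h(f) = -8 + 9*f² (h(f) = -8 + (f*(-3))² = -8 + (-3*f)² = -8 + 9*f²)
1/(Y(1936) + (h(-1685) + M(-70))) = 1/(2*1936*(-1354 + 1936) + ((-8 + 9*(-1685)²) + (-3 + √(1728 - 70)))) = 1/(2*1936*582 + ((-8 + 9*2839225) + (-3 + √1658))) = 1/(2253504 + ((-8 + 25553025) + (-3 + √1658))) = 1/(2253504 + (25553017 + (-3 + √1658))) = 1/(2253504 + (25553014 + √1658)) = 1/(27806518 + √1658)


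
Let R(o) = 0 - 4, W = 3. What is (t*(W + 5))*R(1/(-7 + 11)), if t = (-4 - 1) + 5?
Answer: 0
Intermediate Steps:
t = 0 (t = -5 + 5 = 0)
R(o) = -4
(t*(W + 5))*R(1/(-7 + 11)) = (0*(3 + 5))*(-4) = (0*8)*(-4) = 0*(-4) = 0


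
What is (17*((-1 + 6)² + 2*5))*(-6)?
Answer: -3570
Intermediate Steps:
(17*((-1 + 6)² + 2*5))*(-6) = (17*(5² + 10))*(-6) = (17*(25 + 10))*(-6) = (17*35)*(-6) = 595*(-6) = -3570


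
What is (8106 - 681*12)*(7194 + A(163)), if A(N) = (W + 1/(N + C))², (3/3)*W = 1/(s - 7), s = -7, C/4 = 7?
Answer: -1697490856809/3575138 ≈ -4.7480e+5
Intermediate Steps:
C = 28 (C = 4*7 = 28)
W = -1/14 (W = 1/(-7 - 7) = 1/(-14) = -1/14 ≈ -0.071429)
A(N) = (-1/14 + 1/(28 + N))² (A(N) = (-1/14 + 1/(N + 28))² = (-1/14 + 1/(28 + N))²)
(8106 - 681*12)*(7194 + A(163)) = (8106 - 681*12)*(7194 + (14 + 163)²/(196*(28 + 163)²)) = (8106 - 8172)*(7194 + (1/196)*177²/191²) = -66*(7194 + (1/196)*31329*(1/36481)) = -66*(7194 + 31329/7150276) = -66*51439116873/7150276 = -1697490856809/3575138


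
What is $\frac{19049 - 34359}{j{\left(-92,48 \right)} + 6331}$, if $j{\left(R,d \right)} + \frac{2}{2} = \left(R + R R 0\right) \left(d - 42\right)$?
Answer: $- \frac{7655}{2889} \approx -2.6497$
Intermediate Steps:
$j{\left(R,d \right)} = -1 + R \left(-42 + d\right)$ ($j{\left(R,d \right)} = -1 + \left(R + R R 0\right) \left(d - 42\right) = -1 + \left(R + R^{2} \cdot 0\right) \left(-42 + d\right) = -1 + \left(R + 0\right) \left(-42 + d\right) = -1 + R \left(-42 + d\right)$)
$\frac{19049 - 34359}{j{\left(-92,48 \right)} + 6331} = \frac{19049 - 34359}{\left(-1 - -3864 - 4416\right) + 6331} = - \frac{15310}{\left(-1 + 3864 - 4416\right) + 6331} = - \frac{15310}{-553 + 6331} = - \frac{15310}{5778} = \left(-15310\right) \frac{1}{5778} = - \frac{7655}{2889}$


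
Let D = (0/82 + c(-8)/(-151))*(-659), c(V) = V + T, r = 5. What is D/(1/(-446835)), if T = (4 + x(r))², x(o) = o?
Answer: -21495891345/151 ≈ -1.4236e+8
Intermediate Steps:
T = 81 (T = (4 + 5)² = 9² = 81)
c(V) = 81 + V (c(V) = V + 81 = 81 + V)
D = 48107/151 (D = (0/82 + (81 - 8)/(-151))*(-659) = (0*(1/82) + 73*(-1/151))*(-659) = (0 - 73/151)*(-659) = -73/151*(-659) = 48107/151 ≈ 318.59)
D/(1/(-446835)) = 48107/(151*(1/(-446835))) = 48107/(151*(-1/446835)) = (48107/151)*(-446835) = -21495891345/151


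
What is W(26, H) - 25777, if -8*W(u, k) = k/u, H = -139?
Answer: -5361477/208 ≈ -25776.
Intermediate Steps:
W(u, k) = -k/(8*u)
W(26, H) - 25777 = -⅛*(-139)/26 - 25777 = -⅛*(-139)*1/26 - 25777 = 139/208 - 25777 = -5361477/208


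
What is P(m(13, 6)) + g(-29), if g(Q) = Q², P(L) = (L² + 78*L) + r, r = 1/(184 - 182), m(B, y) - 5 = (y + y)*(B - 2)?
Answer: 60593/2 ≈ 30297.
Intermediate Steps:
m(B, y) = 5 + 2*y*(-2 + B) (m(B, y) = 5 + (y + y)*(B - 2) = 5 + (2*y)*(-2 + B) = 5 + 2*y*(-2 + B))
r = ½ (r = 1/2 = ½ ≈ 0.50000)
P(L) = ½ + L² + 78*L (P(L) = (L² + 78*L) + ½ = ½ + L² + 78*L)
P(m(13, 6)) + g(-29) = (½ + (5 - 4*6 + 2*13*6)² + 78*(5 - 4*6 + 2*13*6)) + (-29)² = (½ + (5 - 24 + 156)² + 78*(5 - 24 + 156)) + 841 = (½ + 137² + 78*137) + 841 = (½ + 18769 + 10686) + 841 = 58911/2 + 841 = 60593/2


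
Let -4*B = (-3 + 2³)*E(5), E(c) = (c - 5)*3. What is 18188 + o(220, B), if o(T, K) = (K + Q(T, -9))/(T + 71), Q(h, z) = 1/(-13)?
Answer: 68805203/3783 ≈ 18188.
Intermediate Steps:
Q(h, z) = -1/13
E(c) = -15 + 3*c (E(c) = (-5 + c)*3 = -15 + 3*c)
B = 0 (B = -(-3 + 2³)*(-15 + 3*5)/4 = -(-3 + 8)*(-15 + 15)/4 = -5*0/4 = -¼*0 = 0)
o(T, K) = (-1/13 + K)/(71 + T) (o(T, K) = (K - 1/13)/(T + 71) = (-1/13 + K)/(71 + T))
18188 + o(220, B) = 18188 + (-1/13 + 0)/(71 + 220) = 18188 - 1/13/291 = 18188 + (1/291)*(-1/13) = 18188 - 1/3783 = 68805203/3783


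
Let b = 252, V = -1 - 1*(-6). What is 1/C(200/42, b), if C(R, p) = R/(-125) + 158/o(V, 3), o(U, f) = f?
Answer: 35/1842 ≈ 0.019001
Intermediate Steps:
V = 5 (V = -1 + 6 = 5)
C(R, p) = 158/3 - R/125 (C(R, p) = R/(-125) + 158/3 = R*(-1/125) + 158*(1/3) = -R/125 + 158/3 = 158/3 - R/125)
1/C(200/42, b) = 1/(158/3 - 8/(5*42)) = 1/(158/3 - 1/125*100/21) = 1/(158/3 - 4/105) = 1/(1842/35) = 35/1842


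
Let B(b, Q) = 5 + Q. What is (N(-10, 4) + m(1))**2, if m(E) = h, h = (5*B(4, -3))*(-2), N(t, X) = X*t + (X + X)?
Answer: 2704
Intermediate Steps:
N(t, X) = 2*X + X*t (N(t, X) = X*t + 2*X = 2*X + X*t)
h = -20 (h = (5*(5 - 3))*(-2) = (5*2)*(-2) = 10*(-2) = -20)
m(E) = -20
(N(-10, 4) + m(1))**2 = (4*(2 - 10) - 20)**2 = (4*(-8) - 20)**2 = (-32 - 20)**2 = (-52)**2 = 2704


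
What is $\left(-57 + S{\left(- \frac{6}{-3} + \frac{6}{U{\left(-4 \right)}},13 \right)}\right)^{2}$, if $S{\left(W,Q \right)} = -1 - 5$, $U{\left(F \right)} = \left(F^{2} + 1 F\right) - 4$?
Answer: $3969$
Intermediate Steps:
$U{\left(F \right)} = -4 + F + F^{2}$ ($U{\left(F \right)} = \left(F^{2} + F\right) - 4 = \left(F + F^{2}\right) - 4 = -4 + F + F^{2}$)
$S{\left(W,Q \right)} = -6$ ($S{\left(W,Q \right)} = -1 - 5 = -6$)
$\left(-57 + S{\left(- \frac{6}{-3} + \frac{6}{U{\left(-4 \right)}},13 \right)}\right)^{2} = \left(-57 - 6\right)^{2} = \left(-63\right)^{2} = 3969$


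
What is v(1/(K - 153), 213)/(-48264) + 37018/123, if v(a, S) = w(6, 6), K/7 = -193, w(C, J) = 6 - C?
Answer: 37018/123 ≈ 300.96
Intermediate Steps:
K = -1351 (K = 7*(-193) = -1351)
v(a, S) = 0 (v(a, S) = 6 - 1*6 = 6 - 6 = 0)
v(1/(K - 153), 213)/(-48264) + 37018/123 = 0/(-48264) + 37018/123 = 0*(-1/48264) + 37018*(1/123) = 0 + 37018/123 = 37018/123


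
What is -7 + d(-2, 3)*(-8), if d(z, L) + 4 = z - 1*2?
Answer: 57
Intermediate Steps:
d(z, L) = -6 + z (d(z, L) = -4 + (z - 1*2) = -4 + (z - 2) = -4 + (-2 + z) = -6 + z)
-7 + d(-2, 3)*(-8) = -7 + (-6 - 2)*(-8) = -7 - 8*(-8) = -7 + 64 = 57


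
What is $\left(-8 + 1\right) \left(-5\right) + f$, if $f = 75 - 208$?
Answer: $-98$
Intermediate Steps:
$f = -133$ ($f = 75 - 208 = -133$)
$\left(-8 + 1\right) \left(-5\right) + f = \left(-8 + 1\right) \left(-5\right) - 133 = \left(-7\right) \left(-5\right) - 133 = 35 - 133 = -98$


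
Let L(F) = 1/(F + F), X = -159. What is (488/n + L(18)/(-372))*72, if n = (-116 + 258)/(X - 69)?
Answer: -745023815/13206 ≈ -56416.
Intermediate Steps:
L(F) = 1/(2*F)
n = -71/114 (n = (-116 + 258)/(-159 - 69) = 142/(-228) = 142*(-1/228) = -71/114 ≈ -0.62281)
(488/n + L(18)/(-372))*72 = (488/(-71/114) + ((½)/18)/(-372))*72 = (488*(-114/71) + ((½)*(1/18))*(-1/372))*72 = (-55632/71 + (1/36)*(-1/372))*72 = (-55632/71 - 1/13392)*72 = -745023815/950832*72 = -745023815/13206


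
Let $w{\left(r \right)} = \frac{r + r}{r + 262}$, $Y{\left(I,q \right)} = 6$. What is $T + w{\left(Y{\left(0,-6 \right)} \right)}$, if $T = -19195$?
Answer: $- \frac{1286062}{67} \approx -19195.0$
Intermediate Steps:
$w{\left(r \right)} = \frac{2 r}{262 + r}$
$T + w{\left(Y{\left(0,-6 \right)} \right)} = -19195 + 2 \cdot 6 \frac{1}{262 + 6} = -19195 + 2 \cdot 6 \cdot \frac{1}{268} = -19195 + \frac{3}{67} = - \frac{1286062}{67}$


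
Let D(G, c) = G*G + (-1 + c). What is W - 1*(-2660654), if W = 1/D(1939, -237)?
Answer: 10002683481883/3759483 ≈ 2.6607e+6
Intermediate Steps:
D(G, c) = -1 + c + G**2 (D(G, c) = G**2 + (-1 + c) = -1 + c + G**2)
W = 1/3759483 (W = 1/(-1 - 237 + 1939**2) = 1/(-1 - 237 + 3759721) = 1/3759483 ≈ 2.6599e-7)
W - 1*(-2660654) = 1/3759483 - 1*(-2660654) = 1/3759483 + 2660654 = 10002683481883/3759483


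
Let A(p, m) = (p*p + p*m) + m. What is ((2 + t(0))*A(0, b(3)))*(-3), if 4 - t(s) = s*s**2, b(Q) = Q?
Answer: -54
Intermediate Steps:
A(p, m) = m + p**2 + m*p (A(p, m) = (p**2 + m*p) + m = m + p**2 + m*p)
t(s) = 4 - s**3 (t(s) = 4 - s*s**2 = 4 - s**3)
((2 + t(0))*A(0, b(3)))*(-3) = ((2 + (4 - 1*0**3))*(3 + 0**2 + 3*0))*(-3) = ((2 + (4 - 1*0))*(3 + 0 + 0))*(-3) = ((2 + (4 + 0))*3)*(-3) = ((2 + 4)*3)*(-3) = (6*3)*(-3) = 18*(-3) = -54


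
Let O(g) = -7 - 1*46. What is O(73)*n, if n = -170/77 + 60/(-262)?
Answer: 1302740/10087 ≈ 129.15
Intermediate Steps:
n = -24580/10087 (n = -170*1/77 + 60*(-1/262) = -170/77 - 30/131 = -24580/10087 ≈ -2.4368)
O(g) = -53 (O(g) = -7 - 46 = -53)
O(73)*n = -53*(-24580/10087) = 1302740/10087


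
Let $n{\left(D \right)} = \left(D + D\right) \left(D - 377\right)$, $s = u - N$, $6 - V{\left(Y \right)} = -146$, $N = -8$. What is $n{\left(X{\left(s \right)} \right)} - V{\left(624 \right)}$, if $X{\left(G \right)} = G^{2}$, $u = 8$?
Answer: $-62104$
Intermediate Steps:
$V{\left(Y \right)} = 152$ ($V{\left(Y \right)} = 6 - -146 = 6 + 146 = 152$)
$s = 16$ ($s = 8 - -8 = 8 + 8 = 16$)
$n{\left(D \right)} = 2 D \left(-377 + D\right)$
$n{\left(X{\left(s \right)} \right)} - V{\left(624 \right)} = 2 \cdot 16^{2} \left(-377 + 16^{2}\right) - 152 = 2 \cdot 256 \left(-377 + 256\right) - 152 = 2 \cdot 256 \left(-121\right) - 152 = -61952 - 152 = -62104$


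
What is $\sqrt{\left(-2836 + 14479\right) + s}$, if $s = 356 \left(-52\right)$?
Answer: $i \sqrt{6869} \approx 82.879 i$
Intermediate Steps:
$s = -18512$
$\sqrt{\left(-2836 + 14479\right) + s} = \sqrt{\left(-2836 + 14479\right) - 18512} = \sqrt{11643 - 18512} = \sqrt{-6869} = i \sqrt{6869}$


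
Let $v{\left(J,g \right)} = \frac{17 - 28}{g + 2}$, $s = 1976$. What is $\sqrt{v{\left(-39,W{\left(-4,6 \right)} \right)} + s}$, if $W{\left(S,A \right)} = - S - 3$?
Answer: $\frac{\sqrt{17751}}{3} \approx 44.411$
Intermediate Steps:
$W{\left(S,A \right)} = -3 - S$
$v{\left(J,g \right)} = - \frac{11}{2 + g}$
$\sqrt{v{\left(-39,W{\left(-4,6 \right)} \right)} + s} = \sqrt{- \frac{11}{2 - -1} + 1976} = \sqrt{- \frac{11}{2 + \left(-3 + 4\right)} + 1976} = \sqrt{- \frac{11}{2 + 1} + 1976} = \sqrt{- \frac{11}{3} + 1976} = \sqrt{\frac{5917}{3}} = \frac{\sqrt{17751}}{3}$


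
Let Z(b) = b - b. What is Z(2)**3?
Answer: 0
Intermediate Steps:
Z(b) = 0
Z(2)**3 = 0**3 = 0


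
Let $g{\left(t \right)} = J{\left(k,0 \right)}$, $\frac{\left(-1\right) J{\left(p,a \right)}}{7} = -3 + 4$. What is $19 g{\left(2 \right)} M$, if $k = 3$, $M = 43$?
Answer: $-5719$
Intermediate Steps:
$J{\left(p,a \right)} = -7$ ($J{\left(p,a \right)} = - 7 \left(-3 + 4\right) = \left(-7\right) 1 = -7$)
$g{\left(t \right)} = -7$
$19 g{\left(2 \right)} M = 19 \left(-7\right) 43 = \left(-133\right) 43 = -5719$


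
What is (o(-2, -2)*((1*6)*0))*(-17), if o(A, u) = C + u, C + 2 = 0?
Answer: 0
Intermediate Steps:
C = -2 (C = -2 + 0 = -2)
o(A, u) = -2 + u
(o(-2, -2)*((1*6)*0))*(-17) = ((-2 - 2)*((1*6)*0))*(-17) = -24*0*(-17) = -4*0*(-17) = 0*(-17) = 0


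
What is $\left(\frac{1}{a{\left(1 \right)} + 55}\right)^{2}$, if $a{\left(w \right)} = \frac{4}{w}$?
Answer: $\frac{1}{3481} \approx 0.00028727$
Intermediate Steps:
$\left(\frac{1}{a{\left(1 \right)} + 55}\right)^{2} = \left(\frac{1}{\frac{4}{1} + 55}\right)^{2} = \left(\frac{1}{4 \cdot 1 + 55}\right)^{2} = \left(\frac{1}{4 + 55}\right)^{2} = \left(\frac{1}{59}\right)^{2} = \frac{1}{3481}$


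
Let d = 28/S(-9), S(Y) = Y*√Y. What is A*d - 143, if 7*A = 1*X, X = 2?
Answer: -143 + 8*I/27 ≈ -143.0 + 0.2963*I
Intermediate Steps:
S(Y) = Y^(3/2)
A = 2/7 (A = (1*2)/7 = (⅐)*2 = 2/7 ≈ 0.28571)
d = 28*I/27 (d = 28/((-9)^(3/2)) = 28/((-27*I)) = 28*(I/27) = 28*I/27 ≈ 1.037*I)
A*d - 143 = 2*(28*I/27)/7 - 143 = 8*I/27 - 143 = -143 + 8*I/27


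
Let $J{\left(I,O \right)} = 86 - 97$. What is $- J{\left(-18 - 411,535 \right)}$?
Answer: $11$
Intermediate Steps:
$J{\left(I,O \right)} = -11$ ($J{\left(I,O \right)} = 86 - 97 = -11$)
$- J{\left(-18 - 411,535 \right)} = \left(-1\right) \left(-11\right) = 11$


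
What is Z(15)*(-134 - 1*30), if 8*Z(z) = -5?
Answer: 205/2 ≈ 102.50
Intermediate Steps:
Z(z) = -5/8 (Z(z) = (⅛)*(-5) = -5/8)
Z(15)*(-134 - 1*30) = -5*(-134 - 1*30)/8 = -5*(-134 - 30)/8 = -5/8*(-164) = 205/2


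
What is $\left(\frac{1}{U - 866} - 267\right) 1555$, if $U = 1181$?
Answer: $- \frac{26156344}{63} \approx -4.1518 \cdot 10^{5}$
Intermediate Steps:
$\left(\frac{1}{U - 866} - 267\right) 1555 = \left(\frac{1}{1181 - 866} - 267\right) 1555 = \left(\frac{1}{315} - 267\right) 1555 = \left(- \frac{84104}{315}\right) 1555 = - \frac{26156344}{63}$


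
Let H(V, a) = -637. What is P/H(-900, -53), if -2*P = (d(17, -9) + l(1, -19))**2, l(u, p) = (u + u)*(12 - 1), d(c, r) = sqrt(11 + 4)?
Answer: (22 + sqrt(15))**2/1274 ≈ 0.52544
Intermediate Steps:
d(c, r) = sqrt(15)
l(u, p) = 22*u (l(u, p) = (2*u)*11 = 22*u)
P = -(22 + sqrt(15))**2/2 (P = -(sqrt(15) + 22*1)**2/2 = -(sqrt(15) + 22)**2/2 = -(22 + sqrt(15))**2/2 ≈ -334.71)
P/H(-900, -53) = -(22 + sqrt(15))**2/2/(-637) = -(22 + sqrt(15))**2/2*(-1/637) = (22 + sqrt(15))**2/1274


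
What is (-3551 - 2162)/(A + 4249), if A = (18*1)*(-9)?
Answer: -5713/4087 ≈ -1.3978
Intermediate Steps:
A = -162 (A = 18*(-9) = -162)
(-3551 - 2162)/(A + 4249) = (-3551 - 2162)/(-162 + 4249) = -5713/4087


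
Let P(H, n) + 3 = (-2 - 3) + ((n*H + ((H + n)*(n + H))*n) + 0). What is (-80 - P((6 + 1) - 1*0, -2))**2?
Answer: 64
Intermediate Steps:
P(H, n) = -8 + H*n + n*(H + n)**2 (P(H, n) = -3 + ((-2 - 3) + ((n*H + ((H + n)*(n + H))*n) + 0)) = -3 + (-5 + ((H*n + ((H + n)*(H + n))*n) + 0)) = -3 + (-5 + ((H*n + (H + n)**2*n) + 0)) = -3 + (-5 + ((H*n + n*(H + n)**2) + 0)) = -3 + (-5 + (H*n + n*(H + n)**2)) = -3 + (-5 + H*n + n*(H + n)**2) = -8 + H*n + n*(H + n)**2)
(-80 - P((6 + 1) - 1*0, -2))**2 = (-80 - (-8 + ((6 + 1) - 1*0)*(-2) - 2*(((6 + 1) - 1*0) - 2)**2))**2 = (-80 - (-8 + (7 + 0)*(-2) - 2*((7 + 0) - 2)**2))**2 = (-80 - (-8 + 7*(-2) - 2*(7 - 2)**2))**2 = (-80 - (-8 - 14 - 2*5**2))**2 = (-80 - (-8 - 14 - 2*25))**2 = (-80 - (-8 - 14 - 50))**2 = (-80 - 1*(-72))**2 = (-80 + 72)**2 = (-8)**2 = 64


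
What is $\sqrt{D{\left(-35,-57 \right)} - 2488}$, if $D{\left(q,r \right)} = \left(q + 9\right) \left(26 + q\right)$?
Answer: $7 i \sqrt{46} \approx 47.476 i$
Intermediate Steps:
$D{\left(q,r \right)} = \left(9 + q\right) \left(26 + q\right)$
$\sqrt{D{\left(-35,-57 \right)} - 2488} = \sqrt{\left(234 + \left(-35\right)^{2} + 35 \left(-35\right)\right) - 2488} = \sqrt{\left(234 + 1225 - 1225\right) - 2488} = \sqrt{234 - 2488} = \sqrt{-2254} = 7 i \sqrt{46}$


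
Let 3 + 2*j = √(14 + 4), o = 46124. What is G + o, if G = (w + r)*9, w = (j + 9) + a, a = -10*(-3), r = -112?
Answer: 90907/2 + 27*√2/2 ≈ 45473.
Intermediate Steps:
j = -3/2 + 3*√2/2 (j = -3/2 + √(14 + 4)/2 = -3/2 + √18/2 = -3/2 + (3*√2)/2 = -3/2 + 3*√2/2 ≈ 0.62132)
a = 30
w = 75/2 + 3*√2/2 (w = ((-3/2 + 3*√2/2) + 9) + 30 = (15/2 + 3*√2/2) + 30 = 75/2 + 3*√2/2 ≈ 39.621)
G = -1341/2 + 27*√2/2 (G = ((75/2 + 3*√2/2) - 112)*9 = (-149/2 + 3*√2/2)*9 = -1341/2 + 27*√2/2 ≈ -651.41)
G + o = (-1341/2 + 27*√2/2) + 46124 = 90907/2 + 27*√2/2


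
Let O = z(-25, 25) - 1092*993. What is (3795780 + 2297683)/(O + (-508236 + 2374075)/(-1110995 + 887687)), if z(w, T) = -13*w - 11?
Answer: -1360719035604/242077116775 ≈ -5.6210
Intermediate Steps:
z(w, T) = -11 - 13*w
O = -1084042 (O = (-11 - 13*(-25)) - 1092*993 = (-11 + 325) - 1084356 = 314 - 1084356 = -1084042)
(3795780 + 2297683)/(O + (-508236 + 2374075)/(-1110995 + 887687)) = (3795780 + 2297683)/(-1084042 + (-508236 + 2374075)/(-1110995 + 887687)) = 6093463/(-1084042 + 1865839/(-223308)) = 6093463/(-1084042 + 1865839*(-1/223308)) = 6093463/(-1084042 - 1865839/223308) = 6093463/(-242077116775/223308) = 6093463*(-223308/242077116775) = -1360719035604/242077116775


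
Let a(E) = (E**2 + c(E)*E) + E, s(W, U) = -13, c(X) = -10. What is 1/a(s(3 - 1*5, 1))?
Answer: 1/286 ≈ 0.0034965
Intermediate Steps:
a(E) = E**2 - 9*E (a(E) = (E**2 - 10*E) + E = E**2 - 9*E)
1/a(s(3 - 1*5, 1)) = 1/(-13*(-9 - 13)) = 1/(-13*(-22)) = 1/286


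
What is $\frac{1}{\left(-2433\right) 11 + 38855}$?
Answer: $\frac{1}{12092} \approx 8.2699 \cdot 10^{-5}$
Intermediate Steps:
$\frac{1}{\left(-2433\right) 11 + 38855} = \frac{1}{-26763 + 38855} = \frac{1}{12092}$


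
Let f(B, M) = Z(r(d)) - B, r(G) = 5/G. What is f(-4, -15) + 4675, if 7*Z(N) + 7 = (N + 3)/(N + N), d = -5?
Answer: 32745/7 ≈ 4677.9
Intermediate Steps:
Z(N) = -1 + (3 + N)/(14*N) (Z(N) = -1 + ((N + 3)/(N + N))/7 = -1 + ((3 + N)/((2*N)))/7 = -1 + ((3 + N)*(1/(2*N)))/7 = -1 + ((3 + N)/(2*N))/7 = -1 + (3 + N)/(14*N))
f(B, M) = -8/7 - B (f(B, M) = (3 - 65/(-5))/(14*((5/(-5)))) - B = (3 - 65*(-1)/5)/(14*((5*(-1/5)))) - B = (1/14)*(3 - 13*(-1))/(-1) - B = (1/14)*(-1)*(3 + 13) - B = (1/14)*(-1)*16 - B = -8/7 - B)
f(-4, -15) + 4675 = (-8/7 - 1*(-4)) + 4675 = (-8/7 + 4) + 4675 = 20/7 + 4675 = 32745/7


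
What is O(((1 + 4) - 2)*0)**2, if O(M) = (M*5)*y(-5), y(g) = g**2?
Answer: 0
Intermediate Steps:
O(M) = 125*M (O(M) = (M*5)*(-5)**2 = (5*M)*25 = 125*M)
O(((1 + 4) - 2)*0)**2 = (125*(((1 + 4) - 2)*0))**2 = (125*((5 - 2)*0))**2 = (125*(3*0))**2 = (125*0)**2 = 0**2 = 0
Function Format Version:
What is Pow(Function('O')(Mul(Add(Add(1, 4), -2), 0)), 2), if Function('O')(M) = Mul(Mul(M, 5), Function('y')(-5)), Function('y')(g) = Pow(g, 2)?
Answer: 0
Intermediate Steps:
Function('O')(M) = Mul(125, M) (Function('O')(M) = Mul(Mul(M, 5), Pow(-5, 2)) = Mul(Mul(5, M), 25) = Mul(125, M))
Pow(Function('O')(Mul(Add(Add(1, 4), -2), 0)), 2) = Pow(Mul(125, Mul(Add(Add(1, 4), -2), 0)), 2) = Pow(Mul(125, Mul(Add(5, -2), 0)), 2) = Pow(Mul(125, Mul(3, 0)), 2) = Pow(Mul(125, 0), 2) = Pow(0, 2) = 0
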